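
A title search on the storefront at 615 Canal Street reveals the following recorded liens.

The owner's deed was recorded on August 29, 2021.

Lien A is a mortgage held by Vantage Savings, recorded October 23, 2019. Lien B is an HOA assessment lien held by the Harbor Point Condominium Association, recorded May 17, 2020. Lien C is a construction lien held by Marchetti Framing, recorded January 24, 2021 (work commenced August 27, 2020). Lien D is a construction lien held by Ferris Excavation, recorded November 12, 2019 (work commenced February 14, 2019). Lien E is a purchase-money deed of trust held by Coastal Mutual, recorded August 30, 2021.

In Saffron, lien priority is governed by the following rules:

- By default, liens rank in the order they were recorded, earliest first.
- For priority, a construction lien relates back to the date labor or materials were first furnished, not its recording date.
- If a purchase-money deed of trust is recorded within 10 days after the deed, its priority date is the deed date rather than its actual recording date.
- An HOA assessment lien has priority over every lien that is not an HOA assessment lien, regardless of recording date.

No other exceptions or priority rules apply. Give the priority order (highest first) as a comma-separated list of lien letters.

B, D, A, C, E

Effective dates after the stated exceptions: C is treated as recorded August 27, 2020, the work-commencement date; D relates back to February 14, 2019 (work commenced); E's effective date is the deed date, August 29, 2021.
As an HOA assessment lien, B is senior to every other lien.
Remaining liens by effective date: D (February 14, 2019), A (October 23, 2019), C (August 27, 2020), E (August 29, 2021).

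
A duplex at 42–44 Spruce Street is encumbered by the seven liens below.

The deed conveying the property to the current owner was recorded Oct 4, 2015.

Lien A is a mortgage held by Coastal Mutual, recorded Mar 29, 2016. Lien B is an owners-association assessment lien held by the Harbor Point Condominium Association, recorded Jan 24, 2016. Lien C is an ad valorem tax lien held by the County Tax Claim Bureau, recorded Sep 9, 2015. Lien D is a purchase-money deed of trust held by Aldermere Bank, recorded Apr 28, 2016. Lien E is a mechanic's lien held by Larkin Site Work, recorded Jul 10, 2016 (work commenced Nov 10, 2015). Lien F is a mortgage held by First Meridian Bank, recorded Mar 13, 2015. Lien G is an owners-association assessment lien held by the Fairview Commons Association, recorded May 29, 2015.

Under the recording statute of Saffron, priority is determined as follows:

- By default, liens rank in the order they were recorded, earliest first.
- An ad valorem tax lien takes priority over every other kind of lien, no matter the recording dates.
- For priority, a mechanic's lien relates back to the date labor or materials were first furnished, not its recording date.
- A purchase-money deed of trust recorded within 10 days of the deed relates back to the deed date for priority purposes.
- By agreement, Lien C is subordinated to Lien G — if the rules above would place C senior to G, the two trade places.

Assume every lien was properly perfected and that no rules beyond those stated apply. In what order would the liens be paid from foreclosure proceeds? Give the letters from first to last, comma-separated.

Adjusting effective dates: D was recorded 207 days after the deed — beyond 10 days — so no relation-back applies; E's effective date is Nov 10, 2015, when work began.
As an ad valorem tax lien, C is senior to every other lien.
Among the remaining liens, by effective date: F (Mar 13, 2015), G (May 29, 2015), E (Nov 10, 2015), B (Jan 24, 2016), A (Mar 29, 2016), D (Apr 28, 2016).
C would otherwise be senior to G, so under the subordination agreement C and G exchange positions.

G, F, C, E, B, A, D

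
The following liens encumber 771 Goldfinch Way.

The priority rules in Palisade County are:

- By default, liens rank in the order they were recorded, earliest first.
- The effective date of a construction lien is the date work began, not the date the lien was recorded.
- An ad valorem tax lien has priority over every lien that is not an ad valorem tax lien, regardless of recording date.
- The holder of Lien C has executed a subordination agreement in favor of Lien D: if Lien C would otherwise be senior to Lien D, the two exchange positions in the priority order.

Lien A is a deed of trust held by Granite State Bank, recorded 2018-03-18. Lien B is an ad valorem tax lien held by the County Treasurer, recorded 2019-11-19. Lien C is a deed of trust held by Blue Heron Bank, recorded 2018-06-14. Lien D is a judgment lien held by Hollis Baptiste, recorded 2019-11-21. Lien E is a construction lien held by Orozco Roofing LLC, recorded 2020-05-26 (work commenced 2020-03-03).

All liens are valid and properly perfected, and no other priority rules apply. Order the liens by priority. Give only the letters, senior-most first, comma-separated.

B, A, D, C, E

Adjusting effective dates: E's effective date is 2020-03-03, when work began.
As an ad valorem tax lien, B is senior to every other lien.
The other liens, earliest effective date first: A (2018-03-18), C (2018-06-14), D (2019-11-21), E (2020-03-03).
C is senior to D before the subordination, so the two trade places.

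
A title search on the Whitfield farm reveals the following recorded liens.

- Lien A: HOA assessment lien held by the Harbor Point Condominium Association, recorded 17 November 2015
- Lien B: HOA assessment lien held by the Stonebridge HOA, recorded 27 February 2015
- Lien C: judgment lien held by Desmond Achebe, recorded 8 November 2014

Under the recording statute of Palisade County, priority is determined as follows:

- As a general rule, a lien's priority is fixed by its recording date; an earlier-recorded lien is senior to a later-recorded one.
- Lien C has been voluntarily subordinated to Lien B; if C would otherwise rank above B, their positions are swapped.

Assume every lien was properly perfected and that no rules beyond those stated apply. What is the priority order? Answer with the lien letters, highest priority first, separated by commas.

B, C, A

By effective date: C (8 November 2014), B (27 February 2015), A (17 November 2015).
C would otherwise be senior to B, so under the subordination agreement C and B exchange positions.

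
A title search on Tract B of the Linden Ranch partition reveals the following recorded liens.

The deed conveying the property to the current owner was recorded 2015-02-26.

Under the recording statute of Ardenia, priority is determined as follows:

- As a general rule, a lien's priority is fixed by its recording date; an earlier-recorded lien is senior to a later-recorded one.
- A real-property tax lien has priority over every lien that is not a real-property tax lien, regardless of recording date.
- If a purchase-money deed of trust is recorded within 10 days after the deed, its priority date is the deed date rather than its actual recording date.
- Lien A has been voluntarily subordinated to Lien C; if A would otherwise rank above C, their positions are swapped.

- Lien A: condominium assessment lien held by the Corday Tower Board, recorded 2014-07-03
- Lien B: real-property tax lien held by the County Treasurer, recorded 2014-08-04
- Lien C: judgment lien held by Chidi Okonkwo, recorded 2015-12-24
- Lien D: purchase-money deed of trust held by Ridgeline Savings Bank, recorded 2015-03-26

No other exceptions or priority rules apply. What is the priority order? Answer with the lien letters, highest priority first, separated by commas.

B, C, D, A

First, effective dates: D was recorded 28 days after the deed — beyond 10 days — so no relation-back applies.
B is a real-property tax lien, so it outranks all other liens regardless of date.
Ordering the rest by effective date: A (2014-07-03), D (2015-03-26), C (2015-12-24).
The subordination applies — A was senior to C — so A and C swap.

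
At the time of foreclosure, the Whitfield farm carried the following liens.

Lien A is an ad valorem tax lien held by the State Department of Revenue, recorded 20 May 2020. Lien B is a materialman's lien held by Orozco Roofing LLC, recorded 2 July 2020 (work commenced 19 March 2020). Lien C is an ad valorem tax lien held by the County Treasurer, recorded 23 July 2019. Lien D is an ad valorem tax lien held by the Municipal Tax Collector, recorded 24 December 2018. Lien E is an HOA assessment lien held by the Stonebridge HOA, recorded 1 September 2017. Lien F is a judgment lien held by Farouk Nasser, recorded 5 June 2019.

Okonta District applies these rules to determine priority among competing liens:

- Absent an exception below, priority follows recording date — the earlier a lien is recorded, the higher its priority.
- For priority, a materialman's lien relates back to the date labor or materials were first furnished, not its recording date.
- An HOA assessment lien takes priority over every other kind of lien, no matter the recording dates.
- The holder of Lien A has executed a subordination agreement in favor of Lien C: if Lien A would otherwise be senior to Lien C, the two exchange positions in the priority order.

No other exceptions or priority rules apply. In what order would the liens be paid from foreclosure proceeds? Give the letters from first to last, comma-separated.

Effective dates: B is treated as recorded 19 March 2020, the work-commencement date.
E, as an HOA assessment lien, has superpriority and ranks first.
Among the remaining liens, by effective date: D (24 December 2018), F (5 June 2019), C (23 July 2019), B (19 March 2020), A (20 May 2020).
A is already junior to C, so the subordination agreement changes nothing.

E, D, F, C, B, A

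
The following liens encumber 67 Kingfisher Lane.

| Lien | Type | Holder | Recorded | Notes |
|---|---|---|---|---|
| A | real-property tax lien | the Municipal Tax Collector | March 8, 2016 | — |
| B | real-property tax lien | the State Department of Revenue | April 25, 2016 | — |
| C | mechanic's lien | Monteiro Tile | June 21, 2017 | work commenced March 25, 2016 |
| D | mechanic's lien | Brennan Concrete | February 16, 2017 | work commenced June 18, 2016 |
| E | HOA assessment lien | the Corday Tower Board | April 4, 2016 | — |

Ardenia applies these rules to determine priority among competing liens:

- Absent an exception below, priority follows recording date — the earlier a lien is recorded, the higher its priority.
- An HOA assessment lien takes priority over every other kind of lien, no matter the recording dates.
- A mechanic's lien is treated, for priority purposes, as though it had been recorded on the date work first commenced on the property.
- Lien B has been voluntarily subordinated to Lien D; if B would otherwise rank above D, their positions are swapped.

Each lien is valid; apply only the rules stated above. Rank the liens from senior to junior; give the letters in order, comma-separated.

E, A, C, D, B

Effective dates after the stated exceptions: C relates back to March 25, 2016 (work commenced); D is treated as recorded June 18, 2016, the work-commencement date.
E, as an HOA assessment lien, has superpriority and ranks first.
The other liens, earliest effective date first: A (March 8, 2016), C (March 25, 2016), B (April 25, 2016), D (June 18, 2016).
Because B would otherwise rank above D, the subordination swaps them.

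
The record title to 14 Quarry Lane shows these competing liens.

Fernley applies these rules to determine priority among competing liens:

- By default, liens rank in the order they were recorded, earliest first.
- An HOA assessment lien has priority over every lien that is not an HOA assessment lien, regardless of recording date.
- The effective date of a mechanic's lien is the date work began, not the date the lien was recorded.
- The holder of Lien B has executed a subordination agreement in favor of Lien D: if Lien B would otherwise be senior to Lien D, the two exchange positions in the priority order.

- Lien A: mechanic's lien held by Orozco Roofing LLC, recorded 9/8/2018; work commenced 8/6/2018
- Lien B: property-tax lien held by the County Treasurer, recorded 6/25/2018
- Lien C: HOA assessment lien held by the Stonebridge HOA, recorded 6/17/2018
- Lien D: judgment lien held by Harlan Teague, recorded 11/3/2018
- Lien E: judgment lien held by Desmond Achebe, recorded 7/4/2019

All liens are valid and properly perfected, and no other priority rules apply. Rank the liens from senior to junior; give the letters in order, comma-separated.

C, D, A, B, E

Adjusting effective dates: A is treated as recorded 8/6/2018, the work-commencement date.
C, as an HOA assessment lien, has superpriority and ranks first.
The other liens, earliest effective date first: B (6/25/2018), A (8/6/2018), D (11/3/2018), E (7/4/2019).
B would otherwise be senior to D, so under the subordination agreement B and D exchange positions.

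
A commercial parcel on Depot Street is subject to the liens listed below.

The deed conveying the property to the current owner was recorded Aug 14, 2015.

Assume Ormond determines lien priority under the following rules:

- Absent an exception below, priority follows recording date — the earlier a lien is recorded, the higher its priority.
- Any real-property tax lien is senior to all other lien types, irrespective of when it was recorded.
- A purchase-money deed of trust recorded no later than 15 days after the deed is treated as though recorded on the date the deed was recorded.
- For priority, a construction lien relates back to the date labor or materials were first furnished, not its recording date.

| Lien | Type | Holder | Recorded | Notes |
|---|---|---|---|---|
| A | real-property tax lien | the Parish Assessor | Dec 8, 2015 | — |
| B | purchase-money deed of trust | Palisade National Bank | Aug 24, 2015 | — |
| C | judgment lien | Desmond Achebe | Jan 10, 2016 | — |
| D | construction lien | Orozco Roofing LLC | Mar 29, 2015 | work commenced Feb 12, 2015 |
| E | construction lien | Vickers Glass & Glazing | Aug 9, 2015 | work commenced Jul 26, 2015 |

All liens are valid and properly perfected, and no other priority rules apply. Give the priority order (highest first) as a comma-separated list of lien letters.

A, D, E, B, C

Effective dates after the stated exceptions: B was recorded within the 15-day window, so its effective date is the deed date Aug 14, 2015; D's effective date is Feb 12, 2015, when work began; E is treated as recorded Jul 26, 2015, the work-commencement date.
A is a real-property tax lien, so it outranks all other liens regardless of date.
Remaining liens by effective date: D (Feb 12, 2015), E (Jul 26, 2015), B (Aug 14, 2015), C (Jan 10, 2016).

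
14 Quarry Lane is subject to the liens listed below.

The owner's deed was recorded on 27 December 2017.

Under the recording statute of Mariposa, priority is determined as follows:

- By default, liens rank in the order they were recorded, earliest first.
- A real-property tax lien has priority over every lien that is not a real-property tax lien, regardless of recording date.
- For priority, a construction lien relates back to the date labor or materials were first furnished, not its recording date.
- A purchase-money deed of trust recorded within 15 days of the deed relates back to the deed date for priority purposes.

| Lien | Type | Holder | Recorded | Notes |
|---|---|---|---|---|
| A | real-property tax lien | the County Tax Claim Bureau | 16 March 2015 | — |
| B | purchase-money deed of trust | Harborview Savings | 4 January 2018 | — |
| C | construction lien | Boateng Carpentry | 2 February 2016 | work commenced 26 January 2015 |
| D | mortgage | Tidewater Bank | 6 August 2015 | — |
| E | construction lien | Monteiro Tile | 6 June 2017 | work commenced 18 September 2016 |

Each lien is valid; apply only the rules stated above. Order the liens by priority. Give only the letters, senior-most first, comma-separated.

First, effective dates: B was recorded within the 15-day window, so its effective date is the deed date 27 December 2017; C relates back to 26 January 2015 (work commenced); E's effective date is 18 September 2016, when work began.
A, as a real-property tax lien, has superpriority and ranks first.
The other liens, earliest effective date first: C (26 January 2015), D (6 August 2015), E (18 September 2016), B (27 December 2017).

A, C, D, E, B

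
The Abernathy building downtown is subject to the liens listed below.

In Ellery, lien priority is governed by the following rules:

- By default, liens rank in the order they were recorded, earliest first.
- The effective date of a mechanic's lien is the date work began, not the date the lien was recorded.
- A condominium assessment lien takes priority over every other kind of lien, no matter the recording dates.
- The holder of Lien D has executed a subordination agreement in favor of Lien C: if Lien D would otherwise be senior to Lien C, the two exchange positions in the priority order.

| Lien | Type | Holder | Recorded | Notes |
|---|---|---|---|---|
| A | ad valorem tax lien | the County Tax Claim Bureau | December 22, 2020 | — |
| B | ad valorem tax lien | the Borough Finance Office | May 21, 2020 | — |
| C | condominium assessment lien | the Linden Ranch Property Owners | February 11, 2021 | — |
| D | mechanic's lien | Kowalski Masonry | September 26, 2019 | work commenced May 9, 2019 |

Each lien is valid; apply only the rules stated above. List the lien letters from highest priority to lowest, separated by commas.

Effective dates: D relates back to May 9, 2019 (work commenced).
As a condominium assessment lien, C is senior to every other lien.
Among the remaining liens, by effective date: D (May 9, 2019), B (May 21, 2020), A (December 22, 2020).
D already ranks below C; the subordination has no effect.

C, D, B, A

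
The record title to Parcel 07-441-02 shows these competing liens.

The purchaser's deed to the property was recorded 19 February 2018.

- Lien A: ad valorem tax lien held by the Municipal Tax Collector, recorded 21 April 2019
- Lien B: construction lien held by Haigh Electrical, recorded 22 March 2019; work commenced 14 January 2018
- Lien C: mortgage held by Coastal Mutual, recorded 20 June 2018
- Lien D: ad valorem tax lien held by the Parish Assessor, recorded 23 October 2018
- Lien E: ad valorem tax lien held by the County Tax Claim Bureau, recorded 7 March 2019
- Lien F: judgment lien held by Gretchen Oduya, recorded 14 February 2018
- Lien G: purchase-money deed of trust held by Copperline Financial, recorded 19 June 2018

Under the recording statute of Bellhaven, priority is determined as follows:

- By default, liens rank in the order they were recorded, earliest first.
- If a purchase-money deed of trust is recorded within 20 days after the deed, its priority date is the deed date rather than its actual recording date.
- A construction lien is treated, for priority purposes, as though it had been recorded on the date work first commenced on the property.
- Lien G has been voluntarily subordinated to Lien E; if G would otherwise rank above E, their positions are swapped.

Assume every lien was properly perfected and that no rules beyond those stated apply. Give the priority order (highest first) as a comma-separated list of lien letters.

B, F, E, C, D, G, A

Effective dates: B relates back to 14 January 2018 (work commenced); G was recorded 120 days after the deed — beyond 20 days — so no relation-back applies.
Sorted by effective date: B (14 January 2018), F (14 February 2018), G (19 June 2018), C (20 June 2018), D (23 October 2018), E (7 March 2019), A (21 April 2019).
Because G would otherwise rank above E, the subordination swaps them.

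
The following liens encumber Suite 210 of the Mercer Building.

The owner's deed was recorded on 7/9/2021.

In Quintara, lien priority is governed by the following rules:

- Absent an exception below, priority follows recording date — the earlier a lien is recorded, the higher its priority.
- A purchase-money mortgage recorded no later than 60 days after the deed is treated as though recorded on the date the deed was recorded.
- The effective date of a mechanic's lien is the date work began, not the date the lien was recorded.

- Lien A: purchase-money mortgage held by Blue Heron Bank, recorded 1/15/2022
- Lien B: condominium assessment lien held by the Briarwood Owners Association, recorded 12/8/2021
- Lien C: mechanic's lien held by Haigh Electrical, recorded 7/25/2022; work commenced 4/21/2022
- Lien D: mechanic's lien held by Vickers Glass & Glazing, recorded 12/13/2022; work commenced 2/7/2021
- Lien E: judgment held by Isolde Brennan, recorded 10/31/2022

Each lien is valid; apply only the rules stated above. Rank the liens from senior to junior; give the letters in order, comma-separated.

Effective dates after the stated exceptions: A missed the 60-day window (190 days after the deed), so its recording date stands; C relates back to 4/21/2022 (work commenced); D's effective date is 2/7/2021, when work began.
Ordering by effective date: D (2/7/2021), B (12/8/2021), A (1/15/2022), C (4/21/2022), E (10/31/2022).

D, B, A, C, E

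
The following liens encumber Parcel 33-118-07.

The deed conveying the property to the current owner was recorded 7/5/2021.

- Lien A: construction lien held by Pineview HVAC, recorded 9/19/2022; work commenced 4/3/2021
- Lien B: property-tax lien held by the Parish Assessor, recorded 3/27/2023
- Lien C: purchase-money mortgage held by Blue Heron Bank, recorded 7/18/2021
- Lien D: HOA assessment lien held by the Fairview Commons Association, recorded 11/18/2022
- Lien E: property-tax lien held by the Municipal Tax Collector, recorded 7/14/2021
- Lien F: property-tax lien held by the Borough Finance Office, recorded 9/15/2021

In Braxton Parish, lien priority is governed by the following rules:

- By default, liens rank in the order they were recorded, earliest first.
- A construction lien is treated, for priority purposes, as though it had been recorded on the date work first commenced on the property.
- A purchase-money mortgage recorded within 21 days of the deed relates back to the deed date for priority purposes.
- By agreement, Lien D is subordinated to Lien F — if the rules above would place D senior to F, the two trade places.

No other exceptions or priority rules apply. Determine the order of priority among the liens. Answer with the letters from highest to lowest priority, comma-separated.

A, C, E, F, D, B

Effective dates: A is treated as recorded 4/3/2021, the work-commencement date; C relates back to the deed date 7/5/2021.
By effective date, earliest first: A (4/3/2021), C (7/5/2021), E (7/14/2021), F (9/15/2021), D (11/18/2022), B (3/27/2023).
D is already junior to F, so the subordination agreement changes nothing.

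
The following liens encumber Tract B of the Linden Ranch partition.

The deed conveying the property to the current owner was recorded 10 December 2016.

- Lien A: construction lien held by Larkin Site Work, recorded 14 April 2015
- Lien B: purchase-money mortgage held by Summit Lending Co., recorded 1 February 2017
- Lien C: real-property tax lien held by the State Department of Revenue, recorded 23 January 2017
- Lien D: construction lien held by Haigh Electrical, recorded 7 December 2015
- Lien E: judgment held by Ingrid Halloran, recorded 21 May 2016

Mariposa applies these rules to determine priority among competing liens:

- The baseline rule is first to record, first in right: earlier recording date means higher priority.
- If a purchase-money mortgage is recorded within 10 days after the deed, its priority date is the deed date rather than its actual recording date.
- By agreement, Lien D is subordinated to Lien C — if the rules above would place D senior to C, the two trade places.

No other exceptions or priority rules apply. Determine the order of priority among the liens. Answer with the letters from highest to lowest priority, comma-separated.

First, effective dates: B was recorded 53 days after the deed — beyond 10 days — so no relation-back applies.
By effective date, earliest first: A (14 April 2015), D (7 December 2015), E (21 May 2016), C (23 January 2017), B (1 February 2017).
D is senior to C before the subordination, so the two trade places.

A, C, E, D, B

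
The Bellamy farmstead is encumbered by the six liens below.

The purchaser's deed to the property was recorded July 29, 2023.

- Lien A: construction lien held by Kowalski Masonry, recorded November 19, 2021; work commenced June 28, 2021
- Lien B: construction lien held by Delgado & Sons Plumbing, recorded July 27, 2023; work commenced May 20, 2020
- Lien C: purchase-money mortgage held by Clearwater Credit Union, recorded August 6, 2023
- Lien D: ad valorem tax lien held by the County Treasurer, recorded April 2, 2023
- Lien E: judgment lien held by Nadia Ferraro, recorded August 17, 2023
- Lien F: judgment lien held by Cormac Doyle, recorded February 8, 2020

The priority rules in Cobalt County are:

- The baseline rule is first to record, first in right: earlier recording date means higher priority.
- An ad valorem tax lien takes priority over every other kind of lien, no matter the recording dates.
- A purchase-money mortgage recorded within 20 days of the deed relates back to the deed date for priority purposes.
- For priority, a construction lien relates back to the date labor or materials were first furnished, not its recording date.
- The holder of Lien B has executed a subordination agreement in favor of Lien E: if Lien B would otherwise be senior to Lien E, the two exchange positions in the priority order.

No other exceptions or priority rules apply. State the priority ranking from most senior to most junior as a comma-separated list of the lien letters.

D, F, E, A, C, B

First, effective dates: A's effective date is June 28, 2021, when work began; B's effective date is May 20, 2020, when work began; C was recorded within the 20-day window, so its effective date is the deed date July 29, 2023.
As an ad valorem tax lien, D is senior to every other lien.
Remaining liens by effective date: F (February 8, 2020), B (May 20, 2020), A (June 28, 2021), C (July 29, 2023), E (August 17, 2023).
Because B would otherwise rank above E, the subordination swaps them.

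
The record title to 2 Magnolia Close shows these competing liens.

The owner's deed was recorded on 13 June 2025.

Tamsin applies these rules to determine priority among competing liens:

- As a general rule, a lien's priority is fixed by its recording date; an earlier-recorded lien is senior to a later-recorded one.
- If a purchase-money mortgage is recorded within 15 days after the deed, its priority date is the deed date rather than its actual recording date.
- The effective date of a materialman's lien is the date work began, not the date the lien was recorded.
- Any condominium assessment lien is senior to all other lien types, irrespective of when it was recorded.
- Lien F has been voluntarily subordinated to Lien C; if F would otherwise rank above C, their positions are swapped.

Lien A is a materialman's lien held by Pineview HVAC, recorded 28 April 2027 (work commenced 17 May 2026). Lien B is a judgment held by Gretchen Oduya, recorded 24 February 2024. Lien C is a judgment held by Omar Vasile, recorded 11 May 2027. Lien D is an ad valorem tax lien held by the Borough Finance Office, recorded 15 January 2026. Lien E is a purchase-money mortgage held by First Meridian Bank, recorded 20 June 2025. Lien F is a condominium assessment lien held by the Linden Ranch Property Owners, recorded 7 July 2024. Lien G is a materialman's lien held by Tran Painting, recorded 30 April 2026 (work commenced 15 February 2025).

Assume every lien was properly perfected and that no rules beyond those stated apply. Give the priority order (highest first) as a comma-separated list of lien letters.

C, B, G, E, D, A, F

Effective dates: A is treated as recorded 17 May 2026, the work-commencement date; E's effective date is the deed date, 13 June 2025; G relates back to 15 February 2025 (work commenced).
As a condominium assessment lien, F is senior to every other lien.
Among the remaining liens, by effective date: B (24 February 2024), G (15 February 2025), E (13 June 2025), D (15 January 2026), A (17 May 2026), C (11 May 2027).
F is senior to C before the subordination, so the two trade places.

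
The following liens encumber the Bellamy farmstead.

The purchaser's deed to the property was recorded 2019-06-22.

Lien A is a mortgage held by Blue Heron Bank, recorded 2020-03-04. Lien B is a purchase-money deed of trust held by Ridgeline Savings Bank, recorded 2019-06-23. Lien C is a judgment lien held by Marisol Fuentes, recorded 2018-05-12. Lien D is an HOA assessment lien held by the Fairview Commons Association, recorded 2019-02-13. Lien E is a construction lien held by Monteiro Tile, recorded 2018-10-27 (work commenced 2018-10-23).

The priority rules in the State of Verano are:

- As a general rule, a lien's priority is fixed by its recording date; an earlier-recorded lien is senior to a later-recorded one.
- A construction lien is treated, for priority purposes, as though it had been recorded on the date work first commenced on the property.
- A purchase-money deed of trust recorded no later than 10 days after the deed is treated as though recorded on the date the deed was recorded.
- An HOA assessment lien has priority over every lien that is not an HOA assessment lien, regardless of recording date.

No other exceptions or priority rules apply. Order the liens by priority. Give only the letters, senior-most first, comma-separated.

First, effective dates: B relates back to the deed date 2019-06-22; E is treated as recorded 2018-10-23, the work-commencement date.
As an HOA assessment lien, D is senior to every other lien.
Remaining liens by effective date: C (2018-05-12), E (2018-10-23), B (2019-06-22), A (2020-03-04).

D, C, E, B, A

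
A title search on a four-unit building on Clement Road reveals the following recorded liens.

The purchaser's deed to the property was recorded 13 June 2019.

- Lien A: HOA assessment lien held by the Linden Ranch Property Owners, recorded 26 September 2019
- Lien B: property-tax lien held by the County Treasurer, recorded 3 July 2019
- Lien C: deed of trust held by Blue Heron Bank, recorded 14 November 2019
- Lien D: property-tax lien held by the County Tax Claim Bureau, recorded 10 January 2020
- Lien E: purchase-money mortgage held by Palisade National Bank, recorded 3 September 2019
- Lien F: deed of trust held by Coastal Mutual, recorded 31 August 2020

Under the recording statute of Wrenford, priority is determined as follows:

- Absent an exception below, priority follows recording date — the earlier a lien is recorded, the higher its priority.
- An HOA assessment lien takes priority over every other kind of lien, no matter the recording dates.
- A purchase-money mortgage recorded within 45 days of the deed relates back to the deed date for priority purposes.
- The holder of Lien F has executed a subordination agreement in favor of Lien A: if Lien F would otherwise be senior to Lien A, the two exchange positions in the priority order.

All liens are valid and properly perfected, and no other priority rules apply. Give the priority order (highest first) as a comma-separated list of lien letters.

Effective dates after the stated exceptions: E missed the 45-day window (82 days after the deed), so its recording date stands.
A is an HOA assessment lien and takes priority over every other lien.
Among the remaining liens, by effective date: B (3 July 2019), E (3 September 2019), C (14 November 2019), D (10 January 2020), F (31 August 2020).
F is already junior to A, so the subordination agreement changes nothing.

A, B, E, C, D, F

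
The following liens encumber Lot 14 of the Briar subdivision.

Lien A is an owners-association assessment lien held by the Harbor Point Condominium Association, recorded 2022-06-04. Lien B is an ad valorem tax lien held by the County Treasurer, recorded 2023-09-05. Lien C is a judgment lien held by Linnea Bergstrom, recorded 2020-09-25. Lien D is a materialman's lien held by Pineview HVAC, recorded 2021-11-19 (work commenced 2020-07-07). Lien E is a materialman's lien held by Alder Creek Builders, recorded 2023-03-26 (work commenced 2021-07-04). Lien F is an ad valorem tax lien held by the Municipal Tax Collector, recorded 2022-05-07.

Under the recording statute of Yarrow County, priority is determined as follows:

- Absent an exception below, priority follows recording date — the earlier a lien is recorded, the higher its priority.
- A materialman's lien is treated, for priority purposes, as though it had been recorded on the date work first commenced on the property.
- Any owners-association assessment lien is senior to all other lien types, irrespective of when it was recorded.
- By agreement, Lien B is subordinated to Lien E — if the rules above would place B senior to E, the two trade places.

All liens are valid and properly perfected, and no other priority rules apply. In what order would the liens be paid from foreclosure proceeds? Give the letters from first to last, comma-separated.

Effective dates after the stated exceptions: D's effective date is 2020-07-07, when work began; E's effective date is 2021-07-04, when work began.
As an owners-association assessment lien, A is senior to every other lien.
Remaining liens by effective date: D (2020-07-07), C (2020-09-25), E (2021-07-04), F (2022-05-07), B (2023-09-05).
B is already junior to E, so the subordination agreement changes nothing.

A, D, C, E, F, B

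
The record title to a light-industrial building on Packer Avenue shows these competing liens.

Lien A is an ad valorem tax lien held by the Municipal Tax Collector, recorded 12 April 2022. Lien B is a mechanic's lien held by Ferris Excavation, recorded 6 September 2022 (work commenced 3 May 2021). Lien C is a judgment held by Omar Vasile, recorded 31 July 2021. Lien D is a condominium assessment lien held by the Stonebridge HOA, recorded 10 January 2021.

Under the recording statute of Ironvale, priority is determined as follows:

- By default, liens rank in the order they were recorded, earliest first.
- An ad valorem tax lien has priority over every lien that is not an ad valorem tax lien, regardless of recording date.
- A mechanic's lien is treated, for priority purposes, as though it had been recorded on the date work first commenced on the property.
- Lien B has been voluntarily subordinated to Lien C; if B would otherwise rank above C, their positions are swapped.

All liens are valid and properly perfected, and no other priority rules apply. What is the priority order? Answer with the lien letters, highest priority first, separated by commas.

A, D, C, B

Effective dates after the stated exceptions: B's effective date is 3 May 2021, when work began.
A is an ad valorem tax lien, so it outranks all other liens regardless of date.
Among the remaining liens, by effective date: D (10 January 2021), B (3 May 2021), C (31 July 2021).
B is senior to C before the subordination, so the two trade places.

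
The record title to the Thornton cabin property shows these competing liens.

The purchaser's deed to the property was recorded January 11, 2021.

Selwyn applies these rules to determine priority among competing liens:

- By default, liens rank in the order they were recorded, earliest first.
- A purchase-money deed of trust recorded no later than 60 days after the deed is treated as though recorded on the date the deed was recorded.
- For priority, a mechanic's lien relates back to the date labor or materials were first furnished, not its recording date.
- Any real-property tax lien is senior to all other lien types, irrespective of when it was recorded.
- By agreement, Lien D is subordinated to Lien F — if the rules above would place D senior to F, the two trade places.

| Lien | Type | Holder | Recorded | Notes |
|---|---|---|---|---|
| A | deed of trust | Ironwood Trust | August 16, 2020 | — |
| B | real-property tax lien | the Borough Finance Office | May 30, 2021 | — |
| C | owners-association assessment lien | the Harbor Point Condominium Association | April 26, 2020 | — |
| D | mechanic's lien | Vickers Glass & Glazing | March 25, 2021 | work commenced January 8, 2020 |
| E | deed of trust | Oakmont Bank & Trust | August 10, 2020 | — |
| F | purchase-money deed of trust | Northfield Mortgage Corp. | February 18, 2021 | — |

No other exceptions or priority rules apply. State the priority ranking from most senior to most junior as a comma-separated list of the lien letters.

Effective dates: D relates back to January 8, 2020 (work commenced); F's effective date is the deed date, January 11, 2021.
B is a real-property tax lien, so it outranks all other liens regardless of date.
Among the remaining liens, by effective date: D (January 8, 2020), C (April 26, 2020), E (August 10, 2020), A (August 16, 2020), F (January 11, 2021).
D would otherwise be senior to F, so under the subordination agreement D and F exchange positions.

B, F, C, E, A, D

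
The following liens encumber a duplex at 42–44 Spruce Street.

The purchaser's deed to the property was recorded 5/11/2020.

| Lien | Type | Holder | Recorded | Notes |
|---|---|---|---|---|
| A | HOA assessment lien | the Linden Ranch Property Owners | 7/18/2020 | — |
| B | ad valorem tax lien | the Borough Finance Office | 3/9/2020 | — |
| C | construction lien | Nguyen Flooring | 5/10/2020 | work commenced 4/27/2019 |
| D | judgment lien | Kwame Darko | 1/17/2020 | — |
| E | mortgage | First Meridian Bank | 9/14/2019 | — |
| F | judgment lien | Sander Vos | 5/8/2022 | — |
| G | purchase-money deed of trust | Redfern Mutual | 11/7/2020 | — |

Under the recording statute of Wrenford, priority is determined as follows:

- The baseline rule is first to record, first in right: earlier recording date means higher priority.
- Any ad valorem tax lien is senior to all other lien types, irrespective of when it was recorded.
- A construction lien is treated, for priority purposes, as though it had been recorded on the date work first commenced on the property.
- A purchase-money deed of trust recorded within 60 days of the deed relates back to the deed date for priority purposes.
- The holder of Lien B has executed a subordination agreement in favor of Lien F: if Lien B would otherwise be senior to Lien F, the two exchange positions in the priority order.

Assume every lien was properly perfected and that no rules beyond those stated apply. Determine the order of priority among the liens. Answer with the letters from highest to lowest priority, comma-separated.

F, C, E, D, A, G, B

Effective dates after the stated exceptions: C's effective date is 4/27/2019, when work began; G missed the 60-day window (180 days after the deed), so its recording date stands.
B is an ad valorem tax lien, so it outranks all other liens regardless of date.
The other liens, earliest effective date first: C (4/27/2019), E (9/14/2019), D (1/17/2020), A (7/18/2020), G (11/7/2020), F (5/8/2022).
The subordination applies — B was senior to F — so B and F swap.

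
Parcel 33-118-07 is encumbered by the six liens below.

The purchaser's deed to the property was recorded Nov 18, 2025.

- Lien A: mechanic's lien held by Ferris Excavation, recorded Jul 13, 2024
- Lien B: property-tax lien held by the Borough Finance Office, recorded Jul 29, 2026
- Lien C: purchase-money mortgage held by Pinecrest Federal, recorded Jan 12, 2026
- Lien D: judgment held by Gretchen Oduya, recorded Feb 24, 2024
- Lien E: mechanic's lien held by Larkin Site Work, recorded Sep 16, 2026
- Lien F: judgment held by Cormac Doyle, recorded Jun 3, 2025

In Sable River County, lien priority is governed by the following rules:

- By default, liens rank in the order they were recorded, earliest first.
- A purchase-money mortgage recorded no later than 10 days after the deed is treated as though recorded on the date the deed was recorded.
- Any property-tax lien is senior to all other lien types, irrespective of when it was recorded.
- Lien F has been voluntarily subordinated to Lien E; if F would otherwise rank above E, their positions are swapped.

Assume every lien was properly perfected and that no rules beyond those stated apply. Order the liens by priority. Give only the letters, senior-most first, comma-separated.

Adjusting effective dates: C was recorded 55 days after the deed, outside the 10-day window, so it keeps its recording date.
B, as a property-tax lien, has superpriority and ranks first.
Remaining liens by effective date: D (Feb 24, 2024), A (Jul 13, 2024), F (Jun 3, 2025), C (Jan 12, 2026), E (Sep 16, 2026).
The subordination applies — F was senior to E — so F and E swap.

B, D, A, E, C, F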